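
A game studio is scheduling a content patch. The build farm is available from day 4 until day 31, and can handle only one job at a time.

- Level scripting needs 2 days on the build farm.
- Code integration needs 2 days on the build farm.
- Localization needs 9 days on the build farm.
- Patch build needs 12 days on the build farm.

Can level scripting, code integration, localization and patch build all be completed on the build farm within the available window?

Yes

The build farm window is 31 − 4 = 27 days.
Running back to back, the jobs need 2 + 2 + 9 + 12 = 25 days on the build farm.
Since 25 ≤ 27, they fit within the window.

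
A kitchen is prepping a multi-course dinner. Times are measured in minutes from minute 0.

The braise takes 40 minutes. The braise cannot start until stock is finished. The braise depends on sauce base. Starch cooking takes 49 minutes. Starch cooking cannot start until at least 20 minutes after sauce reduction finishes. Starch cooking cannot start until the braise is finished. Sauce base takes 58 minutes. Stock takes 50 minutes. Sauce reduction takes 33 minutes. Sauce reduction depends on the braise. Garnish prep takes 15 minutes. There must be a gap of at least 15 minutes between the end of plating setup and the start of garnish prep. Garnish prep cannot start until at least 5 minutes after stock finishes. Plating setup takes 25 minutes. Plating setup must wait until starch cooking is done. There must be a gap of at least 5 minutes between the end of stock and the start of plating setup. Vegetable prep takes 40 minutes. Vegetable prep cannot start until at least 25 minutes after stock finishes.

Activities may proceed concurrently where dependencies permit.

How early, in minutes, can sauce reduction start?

98

Sauce base can start immediately at minute 0; it finishes at minute 58.
Stock can start immediately at minute 0; it finishes at minute 50.
The braise cannot start until stock (finishes minute 50); sauce base (finishes minute 58). The controlling bound is minute 58, so the braise finishes at 58 + 40 = minute 98.
Sauce reduction waits on the braise (finishes minute 98), so the earliest it can start is minute 98.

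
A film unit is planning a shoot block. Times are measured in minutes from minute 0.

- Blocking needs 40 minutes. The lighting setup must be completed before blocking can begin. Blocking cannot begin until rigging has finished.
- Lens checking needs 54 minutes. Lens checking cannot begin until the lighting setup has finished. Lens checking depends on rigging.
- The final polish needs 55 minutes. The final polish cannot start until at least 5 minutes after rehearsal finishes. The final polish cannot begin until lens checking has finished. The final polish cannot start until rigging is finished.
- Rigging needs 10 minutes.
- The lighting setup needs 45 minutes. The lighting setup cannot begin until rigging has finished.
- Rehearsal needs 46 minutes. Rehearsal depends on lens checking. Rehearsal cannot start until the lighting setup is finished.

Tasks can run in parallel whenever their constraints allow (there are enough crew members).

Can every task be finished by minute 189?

Nothing blocks rigging, so it runs from minute 0 to minute 10.
The lighting setup waits on rigging (finishes minute 10), so it starts at minute 10 and finishes at 10 + 45 = minute 55.
Blocking needs all of the lighting setup (finishes minute 55); rigging (finishes minute 10). That puts its earliest start at minute 55; it finishes at 55 + 40 = minute 95.
Lens checking has to wait for the lighting setup (finishes minute 55); rigging (finishes minute 10). The latest of these is minute 55, so lens checking runs minute 55 to 55 + 54 = minute 109.
Rehearsal needs all of lens checking (finishes minute 109); the lighting setup (finishes minute 55). That puts its earliest start at minute 109; it finishes at 109 + 46 = minute 155.
The final polish cannot start until rehearsal (finishes minute 155, plus 5-minute gap → minute 160); lens checking (finishes minute 109); rigging (finishes minute 10). The controlling bound is minute 160, so the final polish finishes at 160 + 55 = minute 215.
The earliest everything can be done is minute 215, which is after the deadline of 189, so it is not possible.

No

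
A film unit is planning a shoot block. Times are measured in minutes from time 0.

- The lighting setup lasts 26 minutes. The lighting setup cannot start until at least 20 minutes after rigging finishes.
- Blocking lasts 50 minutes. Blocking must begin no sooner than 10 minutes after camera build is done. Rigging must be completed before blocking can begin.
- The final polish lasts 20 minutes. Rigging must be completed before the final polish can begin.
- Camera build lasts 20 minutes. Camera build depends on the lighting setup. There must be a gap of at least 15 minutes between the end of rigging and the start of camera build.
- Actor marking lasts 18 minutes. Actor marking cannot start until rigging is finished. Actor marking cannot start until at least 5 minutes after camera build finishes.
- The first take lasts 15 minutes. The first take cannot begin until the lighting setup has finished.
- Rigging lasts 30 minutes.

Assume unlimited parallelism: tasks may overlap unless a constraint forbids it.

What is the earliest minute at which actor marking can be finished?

Rigging has no prerequisites, so it starts at minute 0 and finishes at minute 30.
The lighting setup waits on rigging (finishes minute 30, plus 20-minute gap → minute 50), so it starts at minute 50 and finishes at 50 + 26 = minute 76.
Camera build needs all of the lighting setup (finishes minute 76); rigging (finishes minute 30, plus 15-minute gap → minute 45). That puts its earliest start at minute 76; it finishes at 76 + 20 = minute 96.
For actor marking: rigging (finishes minute 30); camera build (finishes minute 96, plus 5-minute gap → minute 101). Taking the maximum gives a start of minute 101, and it finishes at 101 + 18 = minute 119.

119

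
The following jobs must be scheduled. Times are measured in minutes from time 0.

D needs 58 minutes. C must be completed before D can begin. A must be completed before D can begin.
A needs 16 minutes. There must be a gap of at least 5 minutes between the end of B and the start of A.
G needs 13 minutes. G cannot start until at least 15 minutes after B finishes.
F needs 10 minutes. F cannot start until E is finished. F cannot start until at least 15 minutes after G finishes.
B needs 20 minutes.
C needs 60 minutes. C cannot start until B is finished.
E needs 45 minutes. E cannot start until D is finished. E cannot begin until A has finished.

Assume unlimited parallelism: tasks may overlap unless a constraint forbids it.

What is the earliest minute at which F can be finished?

193

B has no prerequisites, so it starts at minute 0 and finishes at minute 20.
G waits on B (finishes minute 20, plus 15-minute gap → minute 35), so it starts at minute 35 and finishes at 35 + 13 = minute 48.
C waits on B (finishes minute 20), so it starts at minute 20 and finishes at 20 + 60 = minute 80.
A waits on B (finishes minute 20, plus 5-minute gap → minute 25), so it starts at minute 25 and finishes at 25 + 16 = minute 41.
D needs all of C (finishes minute 80); A (finishes minute 41). That puts its earliest start at minute 80; it finishes at 80 + 58 = minute 138.
For E: D (finishes minute 138); A (finishes minute 41). Taking the maximum gives a start of minute 138, and it finishes at 138 + 45 = minute 183.
For F: E (finishes minute 183); G (finishes minute 48, plus 15-minute gap → minute 63). Taking the maximum gives a start of minute 183, and it finishes at 183 + 10 = minute 193.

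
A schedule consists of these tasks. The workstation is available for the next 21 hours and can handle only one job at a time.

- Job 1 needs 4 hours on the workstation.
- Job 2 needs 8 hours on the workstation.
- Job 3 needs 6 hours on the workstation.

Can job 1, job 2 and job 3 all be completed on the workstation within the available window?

Running back to back, the jobs need 4 + 8 + 6 = 18 hours on the workstation.
Since 18 ≤ 21, they fit within the window.

Yes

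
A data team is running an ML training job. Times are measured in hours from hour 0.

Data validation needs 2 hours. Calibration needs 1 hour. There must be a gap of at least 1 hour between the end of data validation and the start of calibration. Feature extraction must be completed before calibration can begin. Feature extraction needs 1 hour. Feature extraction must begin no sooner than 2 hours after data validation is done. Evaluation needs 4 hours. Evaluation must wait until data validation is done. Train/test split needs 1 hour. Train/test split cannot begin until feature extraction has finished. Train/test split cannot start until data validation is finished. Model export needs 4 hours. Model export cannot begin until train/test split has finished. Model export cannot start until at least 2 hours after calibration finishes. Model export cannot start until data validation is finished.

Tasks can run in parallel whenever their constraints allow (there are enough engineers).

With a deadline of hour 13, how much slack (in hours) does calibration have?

1

Data validation has no prerequisites, so it starts at hour 0 and finishes at hour 2.
Feature extraction waits on data validation (finishes hour 2, plus 2-hour gap → hour 4), so it starts at hour 4 and finishes at 4 + 1 = hour 5.
Calibration cannot start until data validation (finishes hour 2, plus 1-hour gap → hour 3); feature extraction (finishes hour 5). The controlling bound is hour 5, so calibration finishes at 5 + 1 = hour 6.

Working backward from the deadline:
Model export has no dependents, so it just needs to finish by hour 13. Starting by 13 − 4 = hour 9 achieves that.
Calibration must finish before model export (must start by hour 9, minus 2-hour gap → hour 7). With a 1-hour duration, calibration must start by 7 − 1 = hour 6.
So calibration can start as early as hour 5 and as late as hour 6, giving 6 − 5 = 1 hour of slack.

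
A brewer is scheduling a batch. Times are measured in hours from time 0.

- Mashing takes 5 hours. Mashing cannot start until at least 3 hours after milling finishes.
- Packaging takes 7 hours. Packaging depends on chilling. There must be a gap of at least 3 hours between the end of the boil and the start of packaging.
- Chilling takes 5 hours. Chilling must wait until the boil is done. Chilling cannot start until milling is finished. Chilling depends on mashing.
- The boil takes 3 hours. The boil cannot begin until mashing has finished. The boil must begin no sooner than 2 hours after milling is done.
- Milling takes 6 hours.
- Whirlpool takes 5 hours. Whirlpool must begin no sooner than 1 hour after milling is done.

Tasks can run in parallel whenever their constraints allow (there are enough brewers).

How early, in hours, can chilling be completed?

Milling can start immediately at hour 0; it finishes at hour 6.
After milling (finishes hour 6, plus 3-hour gap → hour 9), mashing can start at hour 9 and finishes at hour 14.
The boil needs all of mashing (finishes hour 14); milling (finishes hour 6, plus 2-hour gap → hour 8). That puts its earliest start at hour 14; it finishes at 14 + 3 = hour 17.
Chilling has to wait for the boil (finishes hour 17); milling (finishes hour 6); mashing (finishes hour 14). The latest of these is hour 17, so chilling runs hour 17 to 17 + 5 = hour 22.

22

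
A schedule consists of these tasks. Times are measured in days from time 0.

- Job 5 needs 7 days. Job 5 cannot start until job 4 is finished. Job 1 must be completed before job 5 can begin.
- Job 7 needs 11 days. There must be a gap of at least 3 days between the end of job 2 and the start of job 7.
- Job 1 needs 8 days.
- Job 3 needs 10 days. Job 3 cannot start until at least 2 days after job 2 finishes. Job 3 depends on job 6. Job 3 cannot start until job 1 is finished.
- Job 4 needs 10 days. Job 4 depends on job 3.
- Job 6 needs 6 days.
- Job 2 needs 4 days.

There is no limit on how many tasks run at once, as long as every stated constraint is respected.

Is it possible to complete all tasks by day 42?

Yes

Job 6 has no prerequisites, so it starts at day 0 and finishes at day 6.
Job 2 can start immediately at day 0; it finishes at day 4.
Job 7 waits on job 2 (finishes day 4, plus 3-day gap → day 7), so it starts at day 7 and finishes at 7 + 11 = day 18.
Job 1 can start immediately at day 0; it finishes at day 8.
Job 3 cannot start until job 2 (finishes day 4, plus 2-day gap → day 6); job 6 (finishes day 6); job 1 (finishes day 8). The controlling bound is day 8, so job 3 finishes at 8 + 10 = day 18.
After job 3 (finishes day 18), job 4 can start at day 18 and finishes at day 28.
For job 5: job 4 (finishes day 28); job 1 (finishes day 8). Taking the maximum gives a start of day 28, and it finishes at 28 + 7 = day 35.
Every task is finished by day 35, which is no later than the deadline of 42, so the schedule is feasible.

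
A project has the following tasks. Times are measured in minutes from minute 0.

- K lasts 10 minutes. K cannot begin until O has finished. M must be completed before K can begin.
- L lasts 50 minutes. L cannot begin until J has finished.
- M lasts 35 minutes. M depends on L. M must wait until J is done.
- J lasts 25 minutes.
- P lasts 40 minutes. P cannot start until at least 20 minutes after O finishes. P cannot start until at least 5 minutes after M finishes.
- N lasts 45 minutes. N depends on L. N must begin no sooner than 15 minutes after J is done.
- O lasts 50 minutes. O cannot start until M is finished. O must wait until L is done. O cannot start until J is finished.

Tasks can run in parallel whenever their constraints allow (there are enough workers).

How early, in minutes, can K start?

160

Nothing blocks J, so it runs from minute 0 to minute 25.
L waits on J (finishes minute 25), so it starts at minute 25 and finishes at 25 + 50 = minute 75.
For M: L (finishes minute 75); J (finishes minute 25). Taking the maximum gives a start of minute 75, and it finishes at 75 + 35 = minute 110.
For O: M (finishes minute 110); L (finishes minute 75); J (finishes minute 25). Taking the maximum gives a start of minute 110, and it finishes at 110 + 50 = minute 160.
K waits on O (finishes minute 160); M (finishes minute 110). The latest of these is minute 160, which is the earliest K can start.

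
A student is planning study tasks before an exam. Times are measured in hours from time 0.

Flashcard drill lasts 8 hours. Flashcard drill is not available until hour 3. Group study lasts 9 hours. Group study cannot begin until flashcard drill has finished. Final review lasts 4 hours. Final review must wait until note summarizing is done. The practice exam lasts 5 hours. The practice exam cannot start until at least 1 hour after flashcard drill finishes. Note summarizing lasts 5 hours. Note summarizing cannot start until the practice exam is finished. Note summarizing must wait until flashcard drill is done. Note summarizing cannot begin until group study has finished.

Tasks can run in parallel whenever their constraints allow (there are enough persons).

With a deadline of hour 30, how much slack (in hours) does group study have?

After its own release at hour 3, flashcard drill can start at hour 3 and finishes at hour 11.
Group study waits on flashcard drill (finishes hour 11), so it starts at hour 11 and finishes at 11 + 9 = hour 20.

Working backward from the deadline:
Final review must finish by hour 30; it takes 4 hours, so it must start by 30 − 4 = hour 26.
Note summarizing must finish before final review (must start by hour 26). With a 5-hour duration, note summarizing must start by 26 − 5 = hour 21.
Group study has to be done before note summarizing (must start by hour 21). That means finishing by hour 21, i.e. starting by 21 − 9 = hour 12.
So group study can start as early as hour 11 and as late as hour 12, giving 12 − 11 = 1 hour of slack.

1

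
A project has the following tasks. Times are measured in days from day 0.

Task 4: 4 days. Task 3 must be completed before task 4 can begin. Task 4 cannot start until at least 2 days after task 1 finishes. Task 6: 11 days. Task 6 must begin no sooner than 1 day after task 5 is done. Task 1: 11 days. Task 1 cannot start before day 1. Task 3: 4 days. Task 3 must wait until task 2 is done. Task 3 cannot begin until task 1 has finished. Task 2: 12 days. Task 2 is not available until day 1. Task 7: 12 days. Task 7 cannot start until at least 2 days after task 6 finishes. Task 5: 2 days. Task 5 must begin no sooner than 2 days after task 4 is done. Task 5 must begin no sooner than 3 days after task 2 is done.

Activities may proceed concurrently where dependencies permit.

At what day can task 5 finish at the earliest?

25

After its own release at day 1, task 2 can start at day 1 and finishes at day 13.
Task 1 waits on its own release at day 1, so it starts at day 1 and finishes at 1 + 11 = day 12.
Task 3 has to wait for task 2 (finishes day 13); task 1 (finishes day 12). The latest of these is day 13, so task 3 runs day 13 to 13 + 4 = day 17.
Task 4 has to wait for task 3 (finishes day 17); task 1 (finishes day 12, plus 2-day gap → day 14). The latest of these is day 17, so task 4 runs day 17 to 17 + 4 = day 21.
Task 5 cannot start until task 4 (finishes day 21, plus 2-day gap → day 23); task 2 (finishes day 13, plus 3-day gap → day 16). The controlling bound is day 23, so task 5 finishes at 23 + 2 = day 25.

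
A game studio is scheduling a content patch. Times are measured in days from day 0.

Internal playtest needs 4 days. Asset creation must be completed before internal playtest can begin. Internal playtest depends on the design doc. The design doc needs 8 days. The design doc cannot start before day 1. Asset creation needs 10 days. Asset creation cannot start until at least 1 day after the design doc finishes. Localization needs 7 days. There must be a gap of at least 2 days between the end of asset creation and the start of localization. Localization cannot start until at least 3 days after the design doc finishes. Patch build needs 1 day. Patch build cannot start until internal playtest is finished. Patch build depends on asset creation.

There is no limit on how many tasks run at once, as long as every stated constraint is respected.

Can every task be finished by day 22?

No

The design doc waits on its own release at day 1, so it starts at day 1 and finishes at 1 + 8 = day 9.
Asset creation cannot begin until the design doc (finishes day 9, plus 1-day gap → day 10). It runs from day 10 to 10 + 10 = day 20.
Localization has to wait for asset creation (finishes day 20, plus 2-day gap → day 22); the design doc (finishes day 9, plus 3-day gap → day 12). The latest of these is day 22, so localization runs day 22 to 22 + 7 = day 29.
Internal playtest has to wait for asset creation (finishes day 20); the design doc (finishes day 9). The latest of these is day 20, so internal playtest runs day 20 to 20 + 4 = day 24.
For patch build: internal playtest (finishes day 24); asset creation (finishes day 20). Taking the maximum gives a start of day 24, and it finishes at 24 + 1 = day 25.
The earliest everything can be done is day 29, which is after the deadline of 22, so it is not possible.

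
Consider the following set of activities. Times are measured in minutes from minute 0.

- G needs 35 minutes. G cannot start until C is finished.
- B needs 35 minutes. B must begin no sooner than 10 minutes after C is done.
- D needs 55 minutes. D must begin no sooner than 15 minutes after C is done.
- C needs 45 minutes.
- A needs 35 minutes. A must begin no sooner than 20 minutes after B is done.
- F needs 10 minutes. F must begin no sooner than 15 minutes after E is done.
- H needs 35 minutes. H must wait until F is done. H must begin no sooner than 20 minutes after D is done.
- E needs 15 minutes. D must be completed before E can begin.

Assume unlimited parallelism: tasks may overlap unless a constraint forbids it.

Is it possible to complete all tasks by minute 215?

Yes

C can start immediately at minute 0; it finishes at minute 45.
G cannot begin until C (finishes minute 45). It runs from minute 45 to 45 + 35 = minute 80.
D cannot begin until C (finishes minute 45, plus 15-minute gap → minute 60). It runs from minute 60 to 60 + 55 = minute 115.
After D (finishes minute 115), E can start at minute 115 and finishes at minute 130.
F cannot begin until E (finishes minute 130, plus 15-minute gap → minute 145). It runs from minute 145 to 145 + 10 = minute 155.
For H: F (finishes minute 155); D (finishes minute 115, plus 20-minute gap → minute 135). Taking the maximum gives a start of minute 155, and it finishes at 155 + 35 = minute 190.
After C (finishes minute 45, plus 10-minute gap → minute 55), B can start at minute 55 and finishes at minute 90.
A cannot begin until B (finishes minute 90, plus 20-minute gap → minute 110). It runs from minute 110 to 110 + 35 = minute 145.
Every task is finished by minute 190, which is no later than the deadline of 215, so the schedule is feasible.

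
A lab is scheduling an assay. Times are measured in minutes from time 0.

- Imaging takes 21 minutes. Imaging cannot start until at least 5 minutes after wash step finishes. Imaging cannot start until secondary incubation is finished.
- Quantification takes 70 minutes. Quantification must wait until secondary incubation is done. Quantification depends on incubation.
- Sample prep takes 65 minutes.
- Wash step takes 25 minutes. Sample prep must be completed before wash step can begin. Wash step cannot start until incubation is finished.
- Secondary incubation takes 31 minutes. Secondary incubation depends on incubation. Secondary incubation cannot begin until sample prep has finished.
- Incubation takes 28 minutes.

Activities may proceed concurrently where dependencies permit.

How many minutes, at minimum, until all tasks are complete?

Nothing blocks incubation, so it runs from minute 0 to minute 28.
Sample prep has no prerequisites, so it starts at minute 0 and finishes at minute 65.
Secondary incubation cannot start until incubation (finishes minute 28); sample prep (finishes minute 65). The controlling bound is minute 65, so secondary incubation finishes at 65 + 31 = minute 96.
Quantification needs all of secondary incubation (finishes minute 96); incubation (finishes minute 28). That puts its earliest start at minute 96; it finishes at 96 + 70 = minute 166.
Wash step needs all of sample prep (finishes minute 65); incubation (finishes minute 28). That puts its earliest start at minute 65; it finishes at 65 + 25 = minute 90.
Imaging needs all of wash step (finishes minute 90, plus 5-minute gap → minute 95); secondary incubation (finishes minute 96). That puts its earliest start at minute 96; it finishes at 96 + 21 = minute 117.
All tasks are finished once the last one completes. Finish times: Sample prep at 65, Incubation at 28, Wash step at 90, Secondary incubation at 96, Imaging at 117, Quantification at 166. The latest is minute 166.

166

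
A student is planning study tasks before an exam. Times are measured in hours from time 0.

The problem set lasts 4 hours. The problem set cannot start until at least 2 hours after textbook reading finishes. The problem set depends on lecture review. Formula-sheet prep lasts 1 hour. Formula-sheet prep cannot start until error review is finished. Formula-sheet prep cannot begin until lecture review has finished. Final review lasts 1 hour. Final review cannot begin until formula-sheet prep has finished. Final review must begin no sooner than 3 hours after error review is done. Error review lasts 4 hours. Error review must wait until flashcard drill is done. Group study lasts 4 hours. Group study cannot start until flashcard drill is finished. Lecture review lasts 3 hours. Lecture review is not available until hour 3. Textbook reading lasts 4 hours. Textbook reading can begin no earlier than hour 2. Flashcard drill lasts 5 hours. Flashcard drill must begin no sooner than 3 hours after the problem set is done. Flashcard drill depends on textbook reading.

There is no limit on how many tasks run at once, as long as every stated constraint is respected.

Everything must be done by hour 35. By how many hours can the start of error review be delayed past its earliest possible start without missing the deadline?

7

Lecture review cannot begin until its own release at hour 3. It runs from hour 3 to 3 + 3 = hour 6.
After its own release at hour 2, textbook reading can start at hour 2 and finishes at hour 6.
The problem set has to wait for textbook reading (finishes hour 6, plus 2-hour gap → hour 8); lecture review (finishes hour 6). The latest of these is hour 8, so the problem set runs hour 8 to 8 + 4 = hour 12.
Flashcard drill needs all of the problem set (finishes hour 12, plus 3-hour gap → hour 15); textbook reading (finishes hour 6). That puts its earliest start at hour 15; it finishes at 15 + 5 = hour 20.
Error review cannot begin until flashcard drill (finishes hour 20). It runs from hour 20 to 20 + 4 = hour 24.

Working backward from the deadline:
To finish by hour 35, final review (duration 1) must start no later than hour 34.
Formula-sheet prep has to be done before final review (must start by hour 34). That means finishing by hour 34, i.e. starting by 34 − 1 = hour 33.
For error review: formula-sheet prep (must start by hour 33); final review (must start by hour 34, minus 3-hour gap → hour 31). The most restrictive is hour 31; with a 4-hour duration, error review must start by hour 27.
So error review can start as early as hour 20 and as late as hour 27, giving 27 − 20 = 7 hours of slack.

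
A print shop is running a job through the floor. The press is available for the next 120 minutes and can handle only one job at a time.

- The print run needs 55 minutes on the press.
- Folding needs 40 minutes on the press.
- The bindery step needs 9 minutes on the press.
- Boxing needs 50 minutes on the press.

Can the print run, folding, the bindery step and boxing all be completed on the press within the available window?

Running back to back, the jobs need 55 + 40 + 9 + 50 = 154 minutes on the press.
Since 154 > 120, they cannot all fit.

No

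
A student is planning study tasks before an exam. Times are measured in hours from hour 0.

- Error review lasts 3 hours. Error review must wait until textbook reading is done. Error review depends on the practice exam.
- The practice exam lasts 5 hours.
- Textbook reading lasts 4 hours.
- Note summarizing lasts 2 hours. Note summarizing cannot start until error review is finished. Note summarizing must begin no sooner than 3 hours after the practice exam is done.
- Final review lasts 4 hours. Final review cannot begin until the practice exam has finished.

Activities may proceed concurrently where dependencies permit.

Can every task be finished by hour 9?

The practice exam has no prerequisites, so it starts at hour 0 and finishes at hour 5.
After the practice exam (finishes hour 5), final review can start at hour 5 and finishes at hour 9.
Textbook reading can start immediately at hour 0; it finishes at hour 4.
Error review has to wait for textbook reading (finishes hour 4); the practice exam (finishes hour 5). The latest of these is hour 5, so error review runs hour 5 to 5 + 3 = hour 8.
For note summarizing: error review (finishes hour 8); the practice exam (finishes hour 5, plus 3-hour gap → hour 8). Taking the maximum gives a start of hour 8, and it finishes at 8 + 2 = hour 10.
The earliest everything can be done is hour 10, which is after the deadline of 9, so it is not possible.

No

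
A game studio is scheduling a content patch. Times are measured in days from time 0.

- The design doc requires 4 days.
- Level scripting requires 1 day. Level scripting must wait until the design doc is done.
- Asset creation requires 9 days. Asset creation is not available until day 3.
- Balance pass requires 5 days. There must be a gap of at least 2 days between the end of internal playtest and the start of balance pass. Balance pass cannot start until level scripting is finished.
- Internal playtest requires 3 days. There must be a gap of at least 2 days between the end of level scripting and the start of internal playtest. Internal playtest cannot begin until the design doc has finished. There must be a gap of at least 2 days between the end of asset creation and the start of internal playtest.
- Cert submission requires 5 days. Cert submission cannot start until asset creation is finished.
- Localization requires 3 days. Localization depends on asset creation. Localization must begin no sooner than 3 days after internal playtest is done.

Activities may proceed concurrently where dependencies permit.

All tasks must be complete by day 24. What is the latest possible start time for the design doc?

Balance pass must finish by day 24; it takes 5 days, so it must start by 24 − 5 = day 19.
Nothing follows localization; the deadline of day 24 is its only limit. It must start by 24 − 3 = day 21.
Internal playtest must finish in time for balance pass (must start by day 19, minus 2-day gap → day 17); localization (must start by day 21, minus 3-day gap → day 18). The tightest is day 17, so internal playtest must start by 17 − 3 = day 14.
Level scripting must finish in time for internal playtest (must start by day 14, minus 2-day gap → day 12); balance pass (must start by day 19). The tightest is day 12, so level scripting must start by 12 − 1 = day 11.
The design doc must finish in time for level scripting (must start by day 11); internal playtest (must start by day 14). The tightest is day 11, so the design doc must start by 11 − 4 = day 7.

7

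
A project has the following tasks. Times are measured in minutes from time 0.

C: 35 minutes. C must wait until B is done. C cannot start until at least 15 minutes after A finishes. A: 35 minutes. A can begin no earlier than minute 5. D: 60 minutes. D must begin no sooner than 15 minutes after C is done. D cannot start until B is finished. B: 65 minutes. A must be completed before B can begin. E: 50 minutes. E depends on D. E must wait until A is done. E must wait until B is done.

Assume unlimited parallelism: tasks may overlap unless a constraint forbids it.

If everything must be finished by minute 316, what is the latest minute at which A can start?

To finish by minute 316, E (duration 50) must start no later than minute 266.
D feeds into E (must start by minute 266); so D must finish by minute 266 and therefore start by minute 206.
C has to be done before D (must start by minute 206, minus 15-minute gap → minute 191). That means finishing by minute 191, i.e. starting by 191 − 35 = minute 156.
B must finish in time for C (must start by minute 156); D (must start by minute 206); E (must start by minute 266). The tightest is minute 156, so B must start by 156 − 65 = minute 91.
A feeds B (must start by minute 91); C (must start by minute 156, minus 15-minute gap → minute 141); E (must start by minute 266). Taking the minimum, A must finish by minute 91 and start by 91 − 35 = minute 56.

56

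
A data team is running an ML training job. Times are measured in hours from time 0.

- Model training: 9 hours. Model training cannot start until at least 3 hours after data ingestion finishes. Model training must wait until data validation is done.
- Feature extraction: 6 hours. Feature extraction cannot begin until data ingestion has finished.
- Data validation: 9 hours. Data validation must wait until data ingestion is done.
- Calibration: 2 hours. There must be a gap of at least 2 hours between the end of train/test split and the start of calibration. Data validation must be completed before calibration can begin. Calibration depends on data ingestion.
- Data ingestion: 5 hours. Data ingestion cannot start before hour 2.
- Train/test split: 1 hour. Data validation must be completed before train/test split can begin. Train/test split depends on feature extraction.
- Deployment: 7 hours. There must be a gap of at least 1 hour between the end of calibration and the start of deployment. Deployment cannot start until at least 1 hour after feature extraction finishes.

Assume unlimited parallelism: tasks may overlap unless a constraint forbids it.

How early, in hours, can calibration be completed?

Data ingestion cannot begin until its own release at hour 2. It runs from hour 2 to 2 + 5 = hour 7.
After data ingestion (finishes hour 7), feature extraction can start at hour 7 and finishes at hour 13.
Data validation cannot begin until data ingestion (finishes hour 7). It runs from hour 7 to 7 + 9 = hour 16.
Train/test split has to wait for data validation (finishes hour 16); feature extraction (finishes hour 13). The latest of these is hour 16, so train/test split runs hour 16 to 16 + 1 = hour 17.
For calibration: train/test split (finishes hour 17, plus 2-hour gap → hour 19); data validation (finishes hour 16); data ingestion (finishes hour 7). Taking the maximum gives a start of hour 19, and it finishes at 19 + 2 = hour 21.

21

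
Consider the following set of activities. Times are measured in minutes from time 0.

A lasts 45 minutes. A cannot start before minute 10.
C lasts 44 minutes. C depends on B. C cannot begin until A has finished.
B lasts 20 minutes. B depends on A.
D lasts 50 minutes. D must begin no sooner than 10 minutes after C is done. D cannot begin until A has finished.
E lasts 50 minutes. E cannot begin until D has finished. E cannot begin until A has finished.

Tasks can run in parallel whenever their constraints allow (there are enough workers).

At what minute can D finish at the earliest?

A cannot begin until its own release at minute 10. It runs from minute 10 to 10 + 45 = minute 55.
B cannot begin until A (finishes minute 55). It runs from minute 55 to 55 + 20 = minute 75.
C has to wait for B (finishes minute 75); A (finishes minute 55). The latest of these is minute 75, so C runs minute 75 to 75 + 44 = minute 119.
D needs all of C (finishes minute 119, plus 10-minute gap → minute 129); A (finishes minute 55). That puts its earliest start at minute 129; it finishes at 129 + 50 = minute 179.

179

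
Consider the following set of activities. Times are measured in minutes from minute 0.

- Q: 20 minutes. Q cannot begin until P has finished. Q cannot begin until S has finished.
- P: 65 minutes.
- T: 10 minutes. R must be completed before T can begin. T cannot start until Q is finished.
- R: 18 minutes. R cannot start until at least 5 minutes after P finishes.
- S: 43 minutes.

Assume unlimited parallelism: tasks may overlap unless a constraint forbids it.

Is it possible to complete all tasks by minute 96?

No

Nothing blocks S, so it runs from minute 0 to minute 43.
Nothing blocks P, so it runs from minute 0 to minute 65.
After P (finishes minute 65, plus 5-minute gap → minute 70), R can start at minute 70 and finishes at minute 88.
Q needs all of P (finishes minute 65); S (finishes minute 43). That puts its earliest start at minute 65; it finishes at 65 + 20 = minute 85.
T has to wait for R (finishes minute 88); Q (finishes minute 85). The latest of these is minute 88, so T runs minute 88 to 88 + 10 = minute 98.
The earliest everything can be done is minute 98, which is after the deadline of 96, so it is not possible.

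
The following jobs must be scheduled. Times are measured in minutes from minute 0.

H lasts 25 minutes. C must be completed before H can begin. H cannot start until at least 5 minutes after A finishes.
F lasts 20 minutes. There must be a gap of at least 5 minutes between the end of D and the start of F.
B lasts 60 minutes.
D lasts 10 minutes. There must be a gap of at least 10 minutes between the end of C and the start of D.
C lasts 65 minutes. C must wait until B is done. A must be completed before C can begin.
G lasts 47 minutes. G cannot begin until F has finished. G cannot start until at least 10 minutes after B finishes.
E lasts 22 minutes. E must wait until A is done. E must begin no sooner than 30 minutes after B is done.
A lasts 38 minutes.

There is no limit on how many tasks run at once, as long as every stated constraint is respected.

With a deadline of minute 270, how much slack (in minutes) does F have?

53

B can start immediately at minute 0; it finishes at minute 60.
A has no prerequisites, so it starts at minute 0 and finishes at minute 38.
C needs all of B (finishes minute 60); A (finishes minute 38). That puts its earliest start at minute 60; it finishes at 60 + 65 = minute 125.
After C (finishes minute 125, plus 10-minute gap → minute 135), D can start at minute 135 and finishes at minute 145.
F cannot begin until D (finishes minute 145, plus 5-minute gap → minute 150). It runs from minute 150 to 150 + 20 = minute 170.

Working backward from the deadline:
Nothing follows G; the deadline of minute 270 is its only limit. It must start by 270 − 47 = minute 223.
F has to be done before G (must start by minute 223). That means finishing by minute 223, i.e. starting by 223 − 20 = minute 203.
So F can start as early as minute 150 and as late as minute 203, giving 203 − 150 = 53 minutes of slack.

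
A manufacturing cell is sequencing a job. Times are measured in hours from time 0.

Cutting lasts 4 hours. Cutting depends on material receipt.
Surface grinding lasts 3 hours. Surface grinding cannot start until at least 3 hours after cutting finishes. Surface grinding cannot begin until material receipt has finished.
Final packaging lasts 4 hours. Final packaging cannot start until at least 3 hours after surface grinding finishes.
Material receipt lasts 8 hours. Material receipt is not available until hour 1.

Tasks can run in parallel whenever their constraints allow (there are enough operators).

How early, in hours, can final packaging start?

22

Material receipt waits on its own release at hour 1, so it starts at hour 1 and finishes at 1 + 8 = hour 9.
After material receipt (finishes hour 9), cutting can start at hour 9 and finishes at hour 13.
For surface grinding: cutting (finishes hour 13, plus 3-hour gap → hour 16); material receipt (finishes hour 9). Taking the maximum gives a start of hour 16, and it finishes at 16 + 3 = hour 19.
Final packaging waits on surface grinding (finishes hour 19, plus 3-hour gap → hour 22), so the earliest it can start is hour 22.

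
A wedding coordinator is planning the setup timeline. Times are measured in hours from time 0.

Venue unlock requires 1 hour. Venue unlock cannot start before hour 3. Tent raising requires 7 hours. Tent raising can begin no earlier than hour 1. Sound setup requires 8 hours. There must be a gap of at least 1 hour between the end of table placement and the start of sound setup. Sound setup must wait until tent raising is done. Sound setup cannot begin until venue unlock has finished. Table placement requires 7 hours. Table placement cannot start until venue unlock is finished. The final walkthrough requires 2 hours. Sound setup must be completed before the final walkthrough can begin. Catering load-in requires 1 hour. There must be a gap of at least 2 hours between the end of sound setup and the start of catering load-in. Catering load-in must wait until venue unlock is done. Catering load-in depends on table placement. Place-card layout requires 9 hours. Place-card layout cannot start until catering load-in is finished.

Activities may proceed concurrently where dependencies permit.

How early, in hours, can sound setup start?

12

Tent raising cannot begin until its own release at hour 1. It runs from hour 1 to 1 + 7 = hour 8.
After its own release at hour 3, venue unlock can start at hour 3 and finishes at hour 4.
Table placement waits on venue unlock (finishes hour 4), so it starts at hour 4 and finishes at 4 + 7 = hour 11.
Sound setup waits on table placement (finishes hour 11, plus 1-hour gap → hour 12); tent raising (finishes hour 8); venue unlock (finishes hour 4). The latest of these is hour 12, which is the earliest sound setup can start.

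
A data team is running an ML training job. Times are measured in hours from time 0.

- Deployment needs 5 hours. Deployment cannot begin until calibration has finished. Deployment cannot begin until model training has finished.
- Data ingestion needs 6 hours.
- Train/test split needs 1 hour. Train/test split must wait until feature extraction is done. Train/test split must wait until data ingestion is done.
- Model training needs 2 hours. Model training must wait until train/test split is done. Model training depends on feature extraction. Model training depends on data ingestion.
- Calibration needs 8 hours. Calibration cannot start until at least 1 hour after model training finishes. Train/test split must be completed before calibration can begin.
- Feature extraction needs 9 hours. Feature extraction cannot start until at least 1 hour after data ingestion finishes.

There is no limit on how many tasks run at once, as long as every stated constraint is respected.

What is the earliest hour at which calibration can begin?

Data ingestion has no prerequisites, so it starts at hour 0 and finishes at hour 6.
Feature extraction cannot begin until data ingestion (finishes hour 6, plus 1-hour gap → hour 7). It runs from hour 7 to 7 + 9 = hour 16.
Train/test split cannot start until feature extraction (finishes hour 16); data ingestion (finishes hour 6). The controlling bound is hour 16, so train/test split finishes at 16 + 1 = hour 17.
For model training: train/test split (finishes hour 17); feature extraction (finishes hour 16); data ingestion (finishes hour 6). Taking the maximum gives a start of hour 17, and it finishes at 17 + 2 = hour 19.
Calibration waits on model training (finishes hour 19, plus 1-hour gap → hour 20); train/test split (finishes hour 17). The latest of these is hour 20, which is the earliest calibration can start.

20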